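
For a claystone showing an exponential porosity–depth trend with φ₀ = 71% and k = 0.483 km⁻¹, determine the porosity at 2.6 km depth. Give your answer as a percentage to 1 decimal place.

20.2%

φ = φ₀·exp(−k·d) = 0.71 × exp(−0.483 × 2.6) = 0.71 × exp(−1.256)
  = 0.71 × 0.2848 = 0.2022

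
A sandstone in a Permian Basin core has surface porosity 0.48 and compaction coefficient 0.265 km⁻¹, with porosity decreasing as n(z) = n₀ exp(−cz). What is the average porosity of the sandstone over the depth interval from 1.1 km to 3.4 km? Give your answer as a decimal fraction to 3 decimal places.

0.269

⟨n⟩ = (1/(z₂−z₁)) ∫ n₀ e^(−cz) dz = n₀·(e^(−c·z₁) − e^(−c·z₂)) / (c·(z₂−z₁))
e^(−0.265×1.1) = 0.7471; e^(−0.265×3.4) = 0.4062
⟨n⟩ = 0.48 × (0.7471 − 0.4062) / (0.265 × 2.3) = 0.48 × 0.5594 = 0.2685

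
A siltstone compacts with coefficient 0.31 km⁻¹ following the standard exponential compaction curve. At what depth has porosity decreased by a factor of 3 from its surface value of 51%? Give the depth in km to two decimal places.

phi/phi₀ = 1/3 ⇒ exp(−c·d) = 1/3 ⇒ d = ln(3) / c
d = 1.0986 / 0.31 = 3.544 km

3.54 km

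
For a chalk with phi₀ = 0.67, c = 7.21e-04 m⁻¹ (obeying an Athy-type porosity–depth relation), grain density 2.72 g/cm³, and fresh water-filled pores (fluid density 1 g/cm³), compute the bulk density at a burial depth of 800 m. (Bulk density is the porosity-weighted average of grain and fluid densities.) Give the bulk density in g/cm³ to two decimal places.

Working in km (1 km = 1000 m; c in km⁻¹ = c in m⁻¹ × 1000):
Porosity at depth: phi = 0.67·exp(−0.721×0.8) = 0.67×0.5617 = 0.3763
Bulk density: ρ_b = (1−phi)ρ_g + phi·ρ_f = 0.6237×2.72 + 0.3763×1
       = 1.696 + 0.376 = 2.073 g/cm³

2.07 g/cm³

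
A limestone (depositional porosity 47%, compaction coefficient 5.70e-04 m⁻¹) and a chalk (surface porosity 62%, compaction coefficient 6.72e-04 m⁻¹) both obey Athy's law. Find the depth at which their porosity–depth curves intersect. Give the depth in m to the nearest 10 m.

2720 m

Working in km (1 km = 1000 m; β in km⁻¹ = β in m⁻¹ × 1000):
Set n₀ₐ e^(−βₐz) = n₀ᵦ e^(−βᵦz) ⇒ ln(n₀ₐ/n₀ᵦ) = (βₐ − βᵦ)·z
z = ln(0.47/0.62) / (0.57 − 0.672) = -0.2770 / -0.102 = 2.716 km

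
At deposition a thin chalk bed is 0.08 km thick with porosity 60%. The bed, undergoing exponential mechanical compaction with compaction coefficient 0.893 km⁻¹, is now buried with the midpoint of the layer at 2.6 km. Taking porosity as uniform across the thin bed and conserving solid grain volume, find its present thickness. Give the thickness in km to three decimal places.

0.034 km

Porosity at 2.6 km: n = 0.6·exp(−0.893×2.6) = 0.0589
Solid-volume conservation: h(1−n) = h₀(1−n₀) ⇒ h = h₀·(1−n₀)/(1−n)
h = 0.08 × (1 − 0.6)/(1 − 0.0589) = 0.08 × 0.4250 = 0.0340 km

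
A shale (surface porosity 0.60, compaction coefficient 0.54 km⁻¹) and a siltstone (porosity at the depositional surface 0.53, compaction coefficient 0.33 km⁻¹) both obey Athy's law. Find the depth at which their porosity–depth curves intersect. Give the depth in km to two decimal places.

0.59 km

Set φ₀ₐ e^(−βₐZ) = φ₀ᵦ e^(−βᵦZ) ⇒ ln(φ₀ₐ/φ₀ᵦ) = (βₐ − βᵦ)·Z
Z = ln(0.6/0.53) / (0.54 − 0.33) = 0.1241 / 0.21 = 0.591 km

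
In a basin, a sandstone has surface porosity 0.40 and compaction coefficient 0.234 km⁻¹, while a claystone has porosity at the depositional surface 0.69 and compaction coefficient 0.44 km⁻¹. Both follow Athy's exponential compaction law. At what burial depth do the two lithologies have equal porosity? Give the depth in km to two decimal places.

Set phi₀ₐ e^(−βₐd) = phi₀ᵦ e^(−βᵦd) ⇒ ln(phi₀ₐ/phi₀ᵦ) = (βₐ − βᵦ)·d
d = ln(0.4/0.69) / (0.234 − 0.44) = -0.5452 / -0.206 = 2.647 km

2.65 km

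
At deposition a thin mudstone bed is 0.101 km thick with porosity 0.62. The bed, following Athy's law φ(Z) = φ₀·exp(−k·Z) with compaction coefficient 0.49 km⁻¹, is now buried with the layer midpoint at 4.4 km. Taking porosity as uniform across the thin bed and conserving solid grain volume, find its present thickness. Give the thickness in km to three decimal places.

Porosity at 4.4 km: φ = 0.62·exp(−0.49×4.4) = 0.0718
Solid-volume conservation: h(1−φ) = h₀(1−φ₀) ⇒ h = h₀·(1−φ₀)/(1−φ)
h = 0.101 × (1 − 0.62)/(1 − 0.0718) = 0.101 × 0.4094 = 0.0413 km

0.041 km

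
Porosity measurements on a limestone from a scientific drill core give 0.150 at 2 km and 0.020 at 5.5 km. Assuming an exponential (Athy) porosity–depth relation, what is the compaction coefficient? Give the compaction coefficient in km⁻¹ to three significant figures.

0.576 km⁻¹

Athy: φ(z) = φ₀ e^(−βz) ⇒ φ₁/φ₂ = e^{β(z₂−z₁)} ⇒ β = ln(φ₁/φ₂)/(z₂−z₁)
β = ln(0.15/0.02) / (5.5 − 2) = ln(7.5) / 3.5 = 2.0149 / 3.5 = 0.5757 km⁻¹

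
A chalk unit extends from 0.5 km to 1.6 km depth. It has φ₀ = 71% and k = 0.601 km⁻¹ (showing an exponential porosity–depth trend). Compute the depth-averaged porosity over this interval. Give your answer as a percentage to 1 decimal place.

⟨φ⟩ = (1/(d₂−d₁)) ∫ φ₀ e^(−kd) dd = φ₀·(e^(−k·d₁) − e^(−k·d₂)) / (k·(d₂−d₁))
e^(−0.601×0.5) = 0.7404; e^(−0.601×1.6) = 0.3823
⟨φ⟩ = 0.71 × (0.7404 − 0.3823) / (0.601 × 1.1) = 0.71 × 0.5418 = 0.3847

38.5%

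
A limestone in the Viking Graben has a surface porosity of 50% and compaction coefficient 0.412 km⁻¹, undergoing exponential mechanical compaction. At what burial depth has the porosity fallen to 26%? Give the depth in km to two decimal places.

Invert Athy's law: z = ln(φ₀/φ) / c
z = ln(0.5/0.26) / 0.412 = ln(1.923) / 0.412 = 0.6539 / 0.412 = 1.587 km

1.59 km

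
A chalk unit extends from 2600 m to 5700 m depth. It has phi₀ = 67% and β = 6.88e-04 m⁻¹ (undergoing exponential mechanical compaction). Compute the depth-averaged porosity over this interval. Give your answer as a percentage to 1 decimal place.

Working in km (1 km = 1000 m; β in km⁻¹ = β in m⁻¹ × 1000):
⟨phi⟩ = (1/(Z₂−Z₁)) ∫ phi₀ e^(−βZ) dZ = phi₀·(e^(−β·Z₁) − e^(−β·Z₂)) / (β·(Z₂−Z₁))
e^(−0.688×2.6) = 0.1672; e^(−0.688×5.7) = 0.0198
⟨phi⟩ = 0.67 × (0.1672 − 0.0198) / (0.688 × 3.1) = 0.67 × 0.0691 = 0.0463

4.6%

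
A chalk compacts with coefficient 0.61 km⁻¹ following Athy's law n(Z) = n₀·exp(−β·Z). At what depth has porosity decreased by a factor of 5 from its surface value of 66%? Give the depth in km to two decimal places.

2.64 km

n/n₀ = 1/5 ⇒ exp(−β·Z) = 1/5 ⇒ Z = ln(5) / β
Z = 1.6094 / 0.61 = 2.638 km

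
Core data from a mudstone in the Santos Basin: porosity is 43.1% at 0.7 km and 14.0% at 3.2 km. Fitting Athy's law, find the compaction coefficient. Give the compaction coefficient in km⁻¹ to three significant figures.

Athy: phi(Z) = phi₀ e^(−cZ) ⇒ phi₁/phi₂ = e^{c(Z₂−Z₁)} ⇒ c = ln(phi₁/phi₂)/(Z₂−Z₁)
c = ln(0.431/0.14) / (3.2 − 0.7) = ln(3.079) / 2.5 = 1.1245 / 2.5 = 0.4498 km⁻¹

0.450 km⁻¹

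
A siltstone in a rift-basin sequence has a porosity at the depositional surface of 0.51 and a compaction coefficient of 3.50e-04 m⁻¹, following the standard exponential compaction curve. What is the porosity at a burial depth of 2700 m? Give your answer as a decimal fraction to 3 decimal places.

Working in km (1 km = 1000 m; k in km⁻¹ = k in m⁻¹ × 1000):
n = n₀·exp(−k·d) = 0.51 × exp(−0.35 × 2.7) = 0.51 × exp(−0.945)
  = 0.51 × 0.3887 = 0.1982

0.198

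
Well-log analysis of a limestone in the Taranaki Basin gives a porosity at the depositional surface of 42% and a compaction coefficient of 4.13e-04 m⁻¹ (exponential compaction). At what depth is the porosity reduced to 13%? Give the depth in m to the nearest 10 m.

2840 m

Working in km (1 km = 1000 m; c in km⁻¹ = c in m⁻¹ × 1000):
Invert Athy's law: d = ln(phi₀/phi) / c
d = ln(0.42/0.13) / 0.413 = ln(3.231) / 0.413 = 1.1727 / 0.413 = 2.840 km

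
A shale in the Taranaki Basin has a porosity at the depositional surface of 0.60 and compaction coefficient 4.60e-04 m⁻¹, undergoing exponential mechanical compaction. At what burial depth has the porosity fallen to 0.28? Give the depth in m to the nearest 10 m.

1660 m

Working in km (1 km = 1000 m; β in km⁻¹ = β in m⁻¹ × 1000):
Invert Athy's law: z = ln(φ₀/φ) / β
z = ln(0.6/0.28) / 0.46 = ln(2.143) / 0.46 = 0.7621 / 0.46 = 1.657 km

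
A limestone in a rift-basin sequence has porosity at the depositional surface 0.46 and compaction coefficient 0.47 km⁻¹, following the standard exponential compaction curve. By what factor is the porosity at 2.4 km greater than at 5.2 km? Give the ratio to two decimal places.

3.73

n(z₁)/n(z₂) = e^(−β·z₁)/e^(−β·z₂) = e^{β(z₂−z₁)}
= exp(0.47 × 2.8) = exp(1.316) = 3.7285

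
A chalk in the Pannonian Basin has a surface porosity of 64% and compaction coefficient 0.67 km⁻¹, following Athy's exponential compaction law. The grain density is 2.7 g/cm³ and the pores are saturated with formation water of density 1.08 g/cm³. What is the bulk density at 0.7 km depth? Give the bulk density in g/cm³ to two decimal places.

2.05 g/cm³

Porosity at depth: phi = 0.64·exp(−0.67×0.7) = 0.64×0.6256 = 0.4004
Bulk density: ρ_b = (1−phi)ρ_g + phi·ρ_f = 0.5996×2.7 + 0.4004×1.08
       = 1.619 + 0.432 = 2.051 g/cm³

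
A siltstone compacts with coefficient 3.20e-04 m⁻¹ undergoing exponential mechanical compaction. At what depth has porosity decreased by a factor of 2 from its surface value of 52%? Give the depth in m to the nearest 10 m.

2170 m

Working in km (1 km = 1000 m; k in km⁻¹ = k in m⁻¹ × 1000):
phi/phi₀ = 1/2 ⇒ exp(−k·z) = 1/2 ⇒ z = ln(2) / k
z = 0.6931 / 0.32 = 2.166 km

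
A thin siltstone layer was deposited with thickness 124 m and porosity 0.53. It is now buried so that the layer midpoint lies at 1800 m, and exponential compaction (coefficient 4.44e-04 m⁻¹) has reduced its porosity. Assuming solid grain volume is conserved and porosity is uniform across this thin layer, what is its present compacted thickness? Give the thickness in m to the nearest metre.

77 m

Working in km (1 km = 1000 m; k in km⁻¹ = k in m⁻¹ × 1000):
Porosity at 1.8 km: phi = 0.53·exp(−0.444×1.8) = 0.2383
Solid-volume conservation: h(1−phi) = h₀(1−phi₀) ⇒ h = h₀·(1−phi₀)/(1−phi)
h = 0.124 × (1 − 0.53)/(1 − 0.2383) = 0.124 × 0.6171 = 0.0765 km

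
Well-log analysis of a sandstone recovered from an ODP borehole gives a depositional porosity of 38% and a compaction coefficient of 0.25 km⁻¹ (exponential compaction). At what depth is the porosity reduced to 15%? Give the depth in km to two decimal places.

3.72 km

Invert Athy's law: d = ln(n₀/n) / k
d = ln(0.38/0.15) / 0.25 = ln(2.533) / 0.25 = 0.9295 / 0.25 = 3.718 km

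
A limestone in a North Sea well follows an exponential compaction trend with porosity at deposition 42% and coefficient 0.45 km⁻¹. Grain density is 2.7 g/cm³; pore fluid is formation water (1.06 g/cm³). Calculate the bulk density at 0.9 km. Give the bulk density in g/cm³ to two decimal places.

2.24 g/cm³

Porosity at depth: φ = 0.42·exp(−0.45×0.9) = 0.42×0.6670 = 0.2801
Bulk density: ρ_b = (1−φ)ρ_g + φ·ρ_f = 0.7199×2.7 + 0.2801×1.06
       = 1.944 + 0.297 = 2.241 g/cm³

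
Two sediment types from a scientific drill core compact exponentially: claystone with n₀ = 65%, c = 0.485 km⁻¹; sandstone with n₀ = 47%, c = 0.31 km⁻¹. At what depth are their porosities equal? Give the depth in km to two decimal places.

1.85 km

Set n₀ₐ e^(−cₐd) = n₀ᵦ e^(−cᵦd) ⇒ ln(n₀ₐ/n₀ᵦ) = (cₐ − cᵦ)·d
d = ln(0.65/0.47) / (0.485 − 0.31) = 0.3242 / 0.175 = 1.853 km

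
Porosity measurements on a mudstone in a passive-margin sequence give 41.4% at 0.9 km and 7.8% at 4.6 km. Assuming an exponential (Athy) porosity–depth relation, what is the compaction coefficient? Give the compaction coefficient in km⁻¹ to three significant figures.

Athy: n(d) = n₀ e^(−kd) ⇒ n₁/n₂ = e^{k(d₂−d₁)} ⇒ k = ln(n₁/n₂)/(d₂−d₁)
k = ln(0.414/0.078) / (4.6 − 0.9) = ln(5.308) / 3.7 = 1.6692 / 3.7 = 0.4511 km⁻¹

0.451 km⁻¹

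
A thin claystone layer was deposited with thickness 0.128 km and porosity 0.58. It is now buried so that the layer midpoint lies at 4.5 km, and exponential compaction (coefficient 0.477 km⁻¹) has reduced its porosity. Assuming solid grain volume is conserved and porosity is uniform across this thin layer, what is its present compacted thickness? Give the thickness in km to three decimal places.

0.058 km

Porosity at 4.5 km: phi = 0.58·exp(−0.477×4.5) = 0.0678
Solid-volume conservation: h(1−phi) = h₀(1−phi₀) ⇒ h = h₀·(1−phi₀)/(1−phi)
h = 0.128 × (1 − 0.58)/(1 − 0.0678) = 0.128 × 0.4505 = 0.0577 km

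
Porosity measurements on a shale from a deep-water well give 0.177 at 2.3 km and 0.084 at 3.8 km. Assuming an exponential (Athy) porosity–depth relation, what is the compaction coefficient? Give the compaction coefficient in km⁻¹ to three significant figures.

Athy: phi(d) = phi₀ e^(−kd) ⇒ phi₁/phi₂ = e^{k(d₂−d₁)} ⇒ k = ln(phi₁/phi₂)/(d₂−d₁)
k = ln(0.177/0.084) / (3.8 − 2.3) = ln(2.107) / 1.5 = 0.7453 / 1.5 = 0.4969 km⁻¹

0.497 km⁻¹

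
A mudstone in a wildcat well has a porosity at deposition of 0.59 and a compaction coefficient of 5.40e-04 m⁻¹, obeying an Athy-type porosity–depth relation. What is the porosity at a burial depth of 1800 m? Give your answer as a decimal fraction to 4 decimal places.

0.2232

Working in km (1 km = 1000 m; c in km⁻¹ = c in m⁻¹ × 1000):
φ = φ₀·exp(−c·d) = 0.59 × exp(−0.54 × 1.8) = 0.59 × exp(−0.972)
  = 0.59 × 0.3783 = 0.2232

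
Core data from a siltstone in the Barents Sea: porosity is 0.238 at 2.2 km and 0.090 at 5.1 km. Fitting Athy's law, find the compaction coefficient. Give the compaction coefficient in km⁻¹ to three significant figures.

Athy: n(Z) = n₀ e^(−βZ) ⇒ n₁/n₂ = e^{β(Z₂−Z₁)} ⇒ β = ln(n₁/n₂)/(Z₂−Z₁)
β = ln(0.238/0.09) / (5.1 − 2.2) = ln(2.644) / 2.9 = 0.9725 / 2.9 = 0.3353 km⁻¹

0.335 km⁻¹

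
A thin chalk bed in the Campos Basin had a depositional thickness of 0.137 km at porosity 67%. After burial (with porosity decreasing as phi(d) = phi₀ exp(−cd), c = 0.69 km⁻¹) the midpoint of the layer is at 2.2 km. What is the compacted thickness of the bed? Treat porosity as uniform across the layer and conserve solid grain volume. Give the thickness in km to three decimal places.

Porosity at 2.2 km: phi = 0.67·exp(−0.69×2.2) = 0.1468
Solid-volume conservation: h(1−phi) = h₀(1−phi₀) ⇒ h = h₀·(1−phi₀)/(1−phi)
h = 0.137 × (1 − 0.67)/(1 − 0.1468) = 0.137 × 0.3868 = 0.0530 km

0.053 km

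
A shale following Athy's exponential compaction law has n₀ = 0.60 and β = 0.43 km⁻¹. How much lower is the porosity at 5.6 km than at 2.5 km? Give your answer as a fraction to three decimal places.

0.151

n(2.5) = 0.6·e^(−0.43×2.5) = 0.2048
n(5.6) = 0.6·e^(−0.43×5.6) = 0.0540
Δn = 0.2048 − 0.0540 = 0.1508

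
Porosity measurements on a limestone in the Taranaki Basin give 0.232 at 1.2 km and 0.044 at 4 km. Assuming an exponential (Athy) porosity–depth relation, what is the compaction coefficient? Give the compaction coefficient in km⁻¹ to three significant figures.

Athy: φ(d) = φ₀ e^(−cd) ⇒ φ₁/φ₂ = e^{c(d₂−d₁)} ⇒ c = ln(φ₁/φ₂)/(d₂−d₁)
c = ln(0.232/0.044) / (4 − 1.2) = ln(5.273) / 2.8 = 1.6625 / 2.8 = 0.5938 km⁻¹

0.594 km⁻¹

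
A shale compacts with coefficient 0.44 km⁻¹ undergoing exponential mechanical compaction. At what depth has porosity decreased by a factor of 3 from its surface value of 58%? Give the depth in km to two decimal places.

φ/φ₀ = 1/3 ⇒ exp(−c·d) = 1/3 ⇒ d = ln(3) / c
d = 1.0986 / 0.44 = 2.497 km

2.50 km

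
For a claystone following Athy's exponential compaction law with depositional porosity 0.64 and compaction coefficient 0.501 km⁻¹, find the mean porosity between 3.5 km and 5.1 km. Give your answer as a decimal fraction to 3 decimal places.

0.076

⟨φ⟩ = (1/(z₂−z₁)) ∫ φ₀ e^(−kz) dz = φ₀·(e^(−k·z₁) − e^(−k·z₂)) / (k·(z₂−z₁))
e^(−0.501×3.5) = 0.1732; e^(−0.501×5.1) = 0.0777
⟨φ⟩ = 0.64 × (0.1732 − 0.0777) / (0.501 × 1.6) = 0.64 × 0.1191 = 0.0762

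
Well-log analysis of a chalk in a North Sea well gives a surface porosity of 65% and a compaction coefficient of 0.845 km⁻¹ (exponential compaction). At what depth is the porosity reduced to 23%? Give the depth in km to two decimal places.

Invert Athy's law: Z = ln(n₀/n) / c
Z = ln(0.65/0.23) / 0.845 = ln(2.826) / 0.845 = 1.0389 / 0.845 = 1.229 km

1.23 km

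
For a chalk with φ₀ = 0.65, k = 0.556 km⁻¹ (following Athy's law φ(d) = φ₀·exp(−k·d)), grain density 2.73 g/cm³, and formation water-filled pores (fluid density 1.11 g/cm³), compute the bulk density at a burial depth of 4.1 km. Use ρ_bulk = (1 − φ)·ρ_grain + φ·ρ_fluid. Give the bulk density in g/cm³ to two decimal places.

Porosity at depth: φ = 0.65·exp(−0.556×4.1) = 0.65×0.1023 = 0.0665
Bulk density: ρ_b = (1−φ)ρ_g + φ·ρ_f = 0.9335×2.73 + 0.0665×1.11
       = 2.548 + 0.074 = 2.622 g/cm³

2.62 g/cm³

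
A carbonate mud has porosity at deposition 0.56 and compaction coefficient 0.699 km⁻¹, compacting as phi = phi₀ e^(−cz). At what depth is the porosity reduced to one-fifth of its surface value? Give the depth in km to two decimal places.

2.30 km

phi/phi₀ = 1/5 ⇒ exp(−c·z) = 1/5 ⇒ z = ln(5) / c
z = 1.6094 / 0.699 = 2.302 km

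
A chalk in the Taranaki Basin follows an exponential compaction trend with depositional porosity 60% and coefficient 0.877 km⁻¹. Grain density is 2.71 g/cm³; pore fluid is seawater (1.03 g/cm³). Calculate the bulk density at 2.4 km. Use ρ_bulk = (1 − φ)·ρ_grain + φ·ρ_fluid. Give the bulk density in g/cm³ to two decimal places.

2.59 g/cm³

Porosity at depth: phi = 0.6·exp(−0.877×2.4) = 0.6×0.1219 = 0.0731
Bulk density: ρ_b = (1−phi)ρ_g + phi·ρ_f = 0.9269×2.71 + 0.0731×1.03
       = 2.512 + 0.075 = 2.587 g/cm³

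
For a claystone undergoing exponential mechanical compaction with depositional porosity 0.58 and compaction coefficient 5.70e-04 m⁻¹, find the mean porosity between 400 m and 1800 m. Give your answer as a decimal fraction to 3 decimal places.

0.318

Working in km (1 km = 1000 m; k in km⁻¹ = k in m⁻¹ × 1000):
⟨phi⟩ = (1/(z₂−z₁)) ∫ phi₀ e^(−kz) dz = phi₀·(e^(−k·z₁) − e^(−k·z₂)) / (k·(z₂−z₁))
e^(−0.57×0.4) = 0.7961; e^(−0.57×1.8) = 0.3584
⟨phi⟩ = 0.58 × (0.7961 − 0.3584) / (0.57 × 1.4) = 0.58 × 0.5485 = 0.3181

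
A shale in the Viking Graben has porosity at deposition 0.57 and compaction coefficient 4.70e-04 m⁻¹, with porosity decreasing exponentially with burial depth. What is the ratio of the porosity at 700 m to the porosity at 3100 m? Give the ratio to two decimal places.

Working in km (1 km = 1000 m; k in km⁻¹ = k in m⁻¹ × 1000):
φ(Z₁)/φ(Z₂) = e^(−k·Z₁)/e^(−k·Z₂) = e^{k(Z₂−Z₁)}
= exp(0.47 × 2.4) = exp(1.128) = 3.0895

3.09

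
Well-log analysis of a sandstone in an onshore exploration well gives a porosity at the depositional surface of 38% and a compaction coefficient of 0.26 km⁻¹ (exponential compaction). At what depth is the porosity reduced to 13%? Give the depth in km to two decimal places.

Invert Athy's law: z = ln(φ₀/φ) / c
z = ln(0.38/0.13) / 0.26 = ln(2.923) / 0.26 = 1.0726 / 0.26 = 4.126 km

4.13 km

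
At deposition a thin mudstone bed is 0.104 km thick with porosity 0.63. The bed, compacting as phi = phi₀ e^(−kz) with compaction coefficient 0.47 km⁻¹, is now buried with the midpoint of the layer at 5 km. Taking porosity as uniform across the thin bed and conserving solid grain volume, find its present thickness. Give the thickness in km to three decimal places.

Porosity at 5 km: phi = 0.63·exp(−0.47×5) = 0.0601
Solid-volume conservation: h(1−phi) = h₀(1−phi₀) ⇒ h = h₀·(1−phi₀)/(1−phi)
h = 0.104 × (1 − 0.63)/(1 − 0.0601) = 0.104 × 0.3937 = 0.0409 km

0.041 km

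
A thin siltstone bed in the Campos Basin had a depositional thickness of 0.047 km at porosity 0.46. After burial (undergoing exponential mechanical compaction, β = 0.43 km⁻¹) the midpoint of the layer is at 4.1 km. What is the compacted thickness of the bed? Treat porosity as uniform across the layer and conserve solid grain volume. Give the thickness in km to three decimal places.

0.028 km

Porosity at 4.1 km: n = 0.46·exp(−0.43×4.1) = 0.0789
Solid-volume conservation: h(1−n) = h₀(1−n₀) ⇒ h = h₀·(1−n₀)/(1−n)
h = 0.047 × (1 − 0.46)/(1 − 0.0789) = 0.047 × 0.5863 = 0.0276 km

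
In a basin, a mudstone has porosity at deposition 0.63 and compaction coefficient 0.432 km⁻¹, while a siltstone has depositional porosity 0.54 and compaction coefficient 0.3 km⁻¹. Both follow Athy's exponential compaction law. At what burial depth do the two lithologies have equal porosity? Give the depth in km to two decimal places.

1.17 km

Set n₀ₐ e^(−kₐd) = n₀ᵦ e^(−kᵦd) ⇒ ln(n₀ₐ/n₀ᵦ) = (kₐ − kᵦ)·d
d = ln(0.63/0.54) / (0.432 − 0.3) = 0.1542 / 0.132 = 1.168 km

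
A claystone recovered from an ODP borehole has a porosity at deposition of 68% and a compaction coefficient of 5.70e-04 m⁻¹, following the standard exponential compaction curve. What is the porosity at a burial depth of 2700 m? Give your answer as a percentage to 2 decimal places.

Working in km (1 km = 1000 m; c in km⁻¹ = c in m⁻¹ × 1000):
φ = φ₀·exp(−c·z) = 0.68 × exp(−0.57 × 2.7) = 0.68 × exp(−1.539)
  = 0.68 × 0.2146 = 0.1459

14.59%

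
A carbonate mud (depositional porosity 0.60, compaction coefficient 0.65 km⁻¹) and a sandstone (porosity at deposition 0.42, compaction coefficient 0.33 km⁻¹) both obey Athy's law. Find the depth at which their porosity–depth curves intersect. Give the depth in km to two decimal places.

1.11 km

Set n₀ₐ e^(−βₐZ) = n₀ᵦ e^(−βᵦZ) ⇒ ln(n₀ₐ/n₀ᵦ) = (βₐ − βᵦ)·Z
Z = ln(0.6/0.42) / (0.65 − 0.33) = 0.3567 / 0.32 = 1.115 km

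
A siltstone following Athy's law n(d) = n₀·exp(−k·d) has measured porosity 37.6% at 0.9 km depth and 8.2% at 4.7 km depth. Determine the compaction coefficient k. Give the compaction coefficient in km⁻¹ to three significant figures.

Athy: n(d) = n₀ e^(−kd) ⇒ n₁/n₂ = e^{k(d₂−d₁)} ⇒ k = ln(n₁/n₂)/(d₂−d₁)
k = ln(0.376/0.082) / (4.7 − 0.9) = ln(4.585) / 3.8 = 1.5229 / 3.8 = 0.4008 km⁻¹

0.401 km⁻¹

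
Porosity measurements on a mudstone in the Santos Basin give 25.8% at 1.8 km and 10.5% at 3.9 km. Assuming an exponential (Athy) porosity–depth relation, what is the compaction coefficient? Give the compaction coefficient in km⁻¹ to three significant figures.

Athy: phi(Z) = phi₀ e^(−cZ) ⇒ phi₁/phi₂ = e^{c(Z₂−Z₁)} ⇒ c = ln(phi₁/phi₂)/(Z₂−Z₁)
c = ln(0.258/0.105) / (3.9 − 1.8) = ln(2.457) / 2.1 = 0.8990 / 2.1 = 0.4281 km⁻¹

0.428 km⁻¹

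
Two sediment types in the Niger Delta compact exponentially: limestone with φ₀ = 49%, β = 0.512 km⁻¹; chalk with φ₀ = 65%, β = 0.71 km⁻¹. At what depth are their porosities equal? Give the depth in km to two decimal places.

Set φ₀ₐ e^(−βₐd) = φ₀ᵦ e^(−βᵦd) ⇒ ln(φ₀ₐ/φ₀ᵦ) = (βₐ − βᵦ)·d
d = ln(0.49/0.65) / (0.512 − 0.71) = -0.2826 / -0.198 = 1.427 km

1.43 km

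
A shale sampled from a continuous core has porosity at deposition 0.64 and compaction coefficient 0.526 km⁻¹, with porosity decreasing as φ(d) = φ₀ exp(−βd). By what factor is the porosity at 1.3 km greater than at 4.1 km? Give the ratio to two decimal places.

4.36

φ(d₁)/φ(d₂) = e^(−β·d₁)/e^(−β·d₂) = e^{β(d₂−d₁)}
= exp(0.526 × 2.8) = exp(1.473) = 4.3614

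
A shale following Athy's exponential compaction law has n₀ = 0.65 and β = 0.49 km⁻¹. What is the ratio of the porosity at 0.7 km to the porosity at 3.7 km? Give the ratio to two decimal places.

n(Z₁)/n(Z₂) = e^(−β·Z₁)/e^(−β·Z₂) = e^{β(Z₂−Z₁)}
= exp(0.49 × 3) = exp(1.47) = 4.3492

4.35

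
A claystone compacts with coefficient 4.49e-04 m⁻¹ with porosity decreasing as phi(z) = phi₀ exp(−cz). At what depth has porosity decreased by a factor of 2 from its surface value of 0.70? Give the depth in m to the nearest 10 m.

Working in km (1 km = 1000 m; c in km⁻¹ = c in m⁻¹ × 1000):
phi/phi₀ = 1/2 ⇒ exp(−c·z) = 1/2 ⇒ z = ln(2) / c
z = 0.6931 / 0.449 = 1.544 km

1540 m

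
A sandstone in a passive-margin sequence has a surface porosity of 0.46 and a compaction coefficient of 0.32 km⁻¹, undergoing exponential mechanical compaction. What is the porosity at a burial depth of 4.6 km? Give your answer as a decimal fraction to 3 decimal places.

0.106

phi = phi₀·exp(−c·d) = 0.46 × exp(−0.32 × 4.6) = 0.46 × exp(−1.472)
  = 0.46 × 0.2295 = 0.1056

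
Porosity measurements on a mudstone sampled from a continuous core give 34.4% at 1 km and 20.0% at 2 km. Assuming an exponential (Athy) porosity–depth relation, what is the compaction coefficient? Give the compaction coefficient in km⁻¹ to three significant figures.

Athy: φ(d) = φ₀ e^(−βd) ⇒ φ₁/φ₂ = e^{β(d₂−d₁)} ⇒ β = ln(φ₁/φ₂)/(d₂−d₁)
β = ln(0.344/0.2) / (2 − 1) = ln(1.72) / 1 = 0.5423 / 1 = 0.5423 km⁻¹

0.542 km⁻¹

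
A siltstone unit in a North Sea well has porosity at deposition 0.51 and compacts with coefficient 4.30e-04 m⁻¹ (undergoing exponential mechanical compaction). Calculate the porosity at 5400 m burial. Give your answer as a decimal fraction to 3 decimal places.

Working in km (1 km = 1000 m; c in km⁻¹ = c in m⁻¹ × 1000):
phi = phi₀·exp(−c·Z) = 0.51 × exp(−0.43 × 5.4) = 0.51 × exp(−2.322)
  = 0.51 × 0.0981 = 0.0500

0.050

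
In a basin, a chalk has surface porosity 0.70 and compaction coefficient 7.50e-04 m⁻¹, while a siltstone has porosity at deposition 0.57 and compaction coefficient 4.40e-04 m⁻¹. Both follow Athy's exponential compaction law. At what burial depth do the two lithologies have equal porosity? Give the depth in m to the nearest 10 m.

Working in km (1 km = 1000 m; k in km⁻¹ = k in m⁻¹ × 1000):
Set phi₀ₐ e^(−kₐd) = phi₀ᵦ e^(−kᵦd) ⇒ ln(phi₀ₐ/phi₀ᵦ) = (kₐ − kᵦ)·d
d = ln(0.7/0.57) / (0.75 − 0.44) = 0.2054 / 0.31 = 0.663 km

660 m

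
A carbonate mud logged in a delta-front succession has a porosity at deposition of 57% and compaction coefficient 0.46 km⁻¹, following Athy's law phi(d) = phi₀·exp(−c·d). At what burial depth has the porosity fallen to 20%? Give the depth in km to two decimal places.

Invert Athy's law: d = ln(phi₀/phi) / c
d = ln(0.57/0.2) / 0.46 = ln(2.85) / 0.46 = 1.0473 / 0.46 = 2.277 km

2.28 km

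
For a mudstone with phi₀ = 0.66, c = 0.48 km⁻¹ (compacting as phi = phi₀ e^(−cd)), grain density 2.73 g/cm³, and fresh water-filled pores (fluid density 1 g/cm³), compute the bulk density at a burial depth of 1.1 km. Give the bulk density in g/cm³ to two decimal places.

Porosity at depth: phi = 0.66·exp(−0.48×1.1) = 0.66×0.5898 = 0.3893
Bulk density: ρ_b = (1−phi)ρ_g + phi·ρ_f = 0.6107×2.73 + 0.3893×1
       = 1.667 + 0.389 = 2.057 g/cm³

2.06 g/cm³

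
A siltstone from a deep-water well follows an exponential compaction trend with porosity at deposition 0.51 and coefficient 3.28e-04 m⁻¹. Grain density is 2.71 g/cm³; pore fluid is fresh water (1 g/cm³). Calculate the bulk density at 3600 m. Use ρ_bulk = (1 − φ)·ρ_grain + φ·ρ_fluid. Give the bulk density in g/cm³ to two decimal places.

2.44 g/cm³

Working in km (1 km = 1000 m; β in km⁻¹ = β in m⁻¹ × 1000):
Porosity at depth: φ = 0.51·exp(−0.328×3.6) = 0.51×0.3070 = 0.1566
Bulk density: ρ_b = (1−φ)ρ_g + φ·ρ_f = 0.8434×2.71 + 0.1566×1
       = 2.286 + 0.157 = 2.442 g/cm³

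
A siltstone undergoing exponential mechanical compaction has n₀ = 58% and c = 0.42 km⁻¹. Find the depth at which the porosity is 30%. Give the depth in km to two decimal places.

Invert Athy's law: Z = ln(n₀/n) / c
Z = ln(0.58/0.3) / 0.42 = ln(1.933) / 0.42 = 0.6592 / 0.42 = 1.570 km

1.57 km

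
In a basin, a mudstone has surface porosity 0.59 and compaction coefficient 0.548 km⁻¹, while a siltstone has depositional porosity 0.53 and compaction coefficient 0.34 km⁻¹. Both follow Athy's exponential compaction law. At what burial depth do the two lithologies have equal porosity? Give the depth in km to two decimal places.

Set phi₀ₐ e^(−βₐd) = phi₀ᵦ e^(−βᵦd) ⇒ ln(phi₀ₐ/phi₀ᵦ) = (βₐ − βᵦ)·d
d = ln(0.59/0.53) / (0.548 − 0.34) = 0.1072 / 0.208 = 0.516 km

0.52 km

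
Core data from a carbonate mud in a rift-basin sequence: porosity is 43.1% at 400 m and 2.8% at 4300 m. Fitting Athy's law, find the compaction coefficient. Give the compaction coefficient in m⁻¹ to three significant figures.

Working in km (1 km = 1000 m; k in km⁻¹ = k in m⁻¹ × 1000):
Athy: φ(d) = φ₀ e^(−kd) ⇒ φ₁/φ₂ = e^{k(d₂−d₁)} ⇒ k = ln(φ₁/φ₂)/(d₂−d₁)
k = ln(0.431/0.028) / (4.3 − 0.4) = ln(15.39) / 3.9 = 2.7339 / 3.9 = 0.701 km⁻¹

0.000701 m⁻¹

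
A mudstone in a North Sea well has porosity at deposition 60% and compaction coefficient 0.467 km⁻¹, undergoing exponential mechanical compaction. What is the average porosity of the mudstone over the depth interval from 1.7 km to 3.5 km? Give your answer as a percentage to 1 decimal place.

⟨φ⟩ = (1/(Z₂−Z₁)) ∫ φ₀ e^(−kZ) dZ = φ₀·(e^(−k·Z₁) − e^(−k·Z₂)) / (k·(Z₂−Z₁))
e^(−0.467×1.7) = 0.4521; e^(−0.467×3.5) = 0.1950
⟨φ⟩ = 0.6 × (0.4521 − 0.1950) / (0.467 × 1.8) = 0.6 × 0.3058 = 0.1835

18.3%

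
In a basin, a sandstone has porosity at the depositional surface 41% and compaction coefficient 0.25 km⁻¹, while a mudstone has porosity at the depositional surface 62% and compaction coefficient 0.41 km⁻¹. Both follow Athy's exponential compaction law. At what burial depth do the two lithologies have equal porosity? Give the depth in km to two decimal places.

Set phi₀ₐ e^(−βₐd) = phi₀ᵦ e^(−βᵦd) ⇒ ln(phi₀ₐ/phi₀ᵦ) = (βₐ − βᵦ)·d
d = ln(0.41/0.62) / (0.25 − 0.41) = -0.4136 / -0.16 = 2.585 km

2.58 km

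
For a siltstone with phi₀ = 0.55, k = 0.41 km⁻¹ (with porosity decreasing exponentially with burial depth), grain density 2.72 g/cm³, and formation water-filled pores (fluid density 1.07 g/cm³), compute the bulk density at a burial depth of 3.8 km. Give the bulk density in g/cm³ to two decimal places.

Porosity at depth: phi = 0.55·exp(−0.41×3.8) = 0.55×0.2106 = 0.1158
Bulk density: ρ_b = (1−phi)ρ_g + phi·ρ_f = 0.8842×2.72 + 0.1158×1.07
       = 2.405 + 0.124 = 2.529 g/cm³

2.53 g/cm³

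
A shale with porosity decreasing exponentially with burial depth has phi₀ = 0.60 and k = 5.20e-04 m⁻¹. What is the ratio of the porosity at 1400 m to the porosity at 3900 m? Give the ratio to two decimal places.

Working in km (1 km = 1000 m; k in km⁻¹ = k in m⁻¹ × 1000):
phi(z₁)/phi(z₂) = e^(−k·z₁)/e^(−k·z₂) = e^{k(z₂−z₁)}
= exp(0.52 × 2.5) = exp(1.3) = 3.6693

3.67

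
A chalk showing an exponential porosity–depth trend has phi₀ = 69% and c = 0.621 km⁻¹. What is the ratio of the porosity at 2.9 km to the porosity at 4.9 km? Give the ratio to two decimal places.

phi(z₁)/phi(z₂) = e^(−c·z₁)/e^(−c·z₂) = e^{c(z₂−z₁)}
= exp(0.621 × 2) = exp(1.242) = 3.4625

3.46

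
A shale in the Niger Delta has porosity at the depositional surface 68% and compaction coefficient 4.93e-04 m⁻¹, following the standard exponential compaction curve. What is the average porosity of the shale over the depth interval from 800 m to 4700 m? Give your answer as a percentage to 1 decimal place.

Working in km (1 km = 1000 m; β in km⁻¹ = β in m⁻¹ × 1000):
⟨φ⟩ = (1/(z₂−z₁)) ∫ φ₀ e^(−βz) dz = φ₀·(e^(−β·z₁) − e^(−β·z₂)) / (β·(z₂−z₁))
e^(−0.493×0.8) = 0.6741; e^(−0.493×4.7) = 0.0986
⟨φ⟩ = 0.68 × (0.6741 − 0.0986) / (0.493 × 3.9) = 0.68 × 0.2993 = 0.2035

20.4%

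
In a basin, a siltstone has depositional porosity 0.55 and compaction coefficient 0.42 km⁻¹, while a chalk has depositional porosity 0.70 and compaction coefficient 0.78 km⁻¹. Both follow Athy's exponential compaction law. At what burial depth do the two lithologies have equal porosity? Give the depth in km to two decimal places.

Set n₀ₐ e^(−βₐZ) = n₀ᵦ e^(−βᵦZ) ⇒ ln(n₀ₐ/n₀ᵦ) = (βₐ − βᵦ)·Z
Z = ln(0.55/0.7) / (0.42 − 0.78) = -0.2412 / -0.36 = 0.670 km

0.67 km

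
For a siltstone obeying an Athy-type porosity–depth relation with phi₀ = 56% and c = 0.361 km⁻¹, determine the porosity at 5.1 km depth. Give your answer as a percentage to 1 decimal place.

8.9%

phi = phi₀·exp(−c·d) = 0.56 × exp(−0.361 × 5.1) = 0.56 × exp(−1.841)
  = 0.56 × 0.1586 = 0.0888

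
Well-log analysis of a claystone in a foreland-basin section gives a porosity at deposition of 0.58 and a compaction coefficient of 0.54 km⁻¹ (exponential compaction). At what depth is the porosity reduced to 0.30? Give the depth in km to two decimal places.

Invert Athy's law: z = ln(φ₀/φ) / k
z = ln(0.58/0.3) / 0.54 = ln(1.933) / 0.54 = 0.6592 / 0.54 = 1.221 km

1.22 km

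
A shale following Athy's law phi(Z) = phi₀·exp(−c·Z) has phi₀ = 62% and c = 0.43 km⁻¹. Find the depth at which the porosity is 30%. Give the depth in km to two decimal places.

1.69 km

Invert Athy's law: Z = ln(phi₀/phi) / c
Z = ln(0.62/0.3) / 0.43 = ln(2.067) / 0.43 = 0.7259 / 0.43 = 1.688 km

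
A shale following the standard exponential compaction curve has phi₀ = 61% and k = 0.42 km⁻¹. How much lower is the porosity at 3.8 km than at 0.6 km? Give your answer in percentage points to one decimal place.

phi(0.6) = 0.61·e^(−0.42×0.6) = 0.4741
phi(3.8) = 0.61·e^(−0.42×3.8) = 0.1237
Δphi = 0.4741 − 0.1237 = 0.3505

35.0 percentage points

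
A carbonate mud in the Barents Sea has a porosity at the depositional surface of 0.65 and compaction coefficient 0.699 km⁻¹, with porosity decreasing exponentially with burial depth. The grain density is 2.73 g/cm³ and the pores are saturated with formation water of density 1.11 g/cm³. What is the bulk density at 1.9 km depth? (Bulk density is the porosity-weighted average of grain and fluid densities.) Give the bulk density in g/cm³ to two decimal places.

2.45 g/cm³

Porosity at depth: φ = 0.65·exp(−0.699×1.9) = 0.65×0.2650 = 0.1722
Bulk density: ρ_b = (1−φ)ρ_g + φ·ρ_f = 0.8278×2.73 + 0.1722×1.11
       = 2.260 + 0.191 = 2.451 g/cm³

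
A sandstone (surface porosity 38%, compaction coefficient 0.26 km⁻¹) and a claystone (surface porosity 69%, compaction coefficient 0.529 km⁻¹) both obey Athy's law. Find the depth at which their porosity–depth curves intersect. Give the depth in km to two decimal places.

Set phi₀ₐ e^(−βₐZ) = phi₀ᵦ e^(−βᵦZ) ⇒ ln(phi₀ₐ/phi₀ᵦ) = (βₐ − βᵦ)·Z
Z = ln(0.38/0.69) / (0.26 − 0.529) = -0.5965 / -0.269 = 2.218 km

2.22 km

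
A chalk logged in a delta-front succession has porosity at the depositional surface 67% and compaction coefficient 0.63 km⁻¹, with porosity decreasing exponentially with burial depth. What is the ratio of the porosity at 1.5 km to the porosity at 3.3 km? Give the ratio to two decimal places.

φ(Z₁)/φ(Z₂) = e^(−c·Z₁)/e^(−c·Z₂) = e^{c(Z₂−Z₁)}
= exp(0.63 × 1.8) = exp(1.134) = 3.1081

3.11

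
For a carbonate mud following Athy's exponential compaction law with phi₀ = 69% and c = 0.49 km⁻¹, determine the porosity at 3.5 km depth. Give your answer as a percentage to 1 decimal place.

phi = phi₀·exp(−c·z) = 0.69 × exp(−0.49 × 3.5) = 0.69 × exp(−1.715)
  = 0.69 × 0.1800 = 0.1242

12.4%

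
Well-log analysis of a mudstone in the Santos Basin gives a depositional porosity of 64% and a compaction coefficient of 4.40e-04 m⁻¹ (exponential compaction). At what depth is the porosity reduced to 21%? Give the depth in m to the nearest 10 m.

2530 m

Working in km (1 km = 1000 m; c in km⁻¹ = c in m⁻¹ × 1000):
Invert Athy's law: Z = ln(φ₀/φ) / c
Z = ln(0.64/0.21) / 0.44 = ln(3.048) / 0.44 = 1.1144 / 0.44 = 2.533 km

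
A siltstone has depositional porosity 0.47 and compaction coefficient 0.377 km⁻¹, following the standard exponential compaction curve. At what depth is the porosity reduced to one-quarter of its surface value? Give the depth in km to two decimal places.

φ/φ₀ = 1/4 ⇒ exp(−c·z) = 1/4 ⇒ z = ln(4) / c
z = 1.3863 / 0.377 = 3.677 km

3.68 km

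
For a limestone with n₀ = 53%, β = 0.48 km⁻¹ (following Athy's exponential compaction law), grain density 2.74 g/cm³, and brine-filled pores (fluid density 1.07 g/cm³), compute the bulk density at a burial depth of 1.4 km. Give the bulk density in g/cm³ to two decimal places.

Porosity at depth: n = 0.53·exp(−0.48×1.4) = 0.53×0.5107 = 0.2707
Bulk density: ρ_b = (1−n)ρ_g + n·ρ_f = 0.7293×2.74 + 0.2707×1.07
       = 1.998 + 0.290 = 2.288 g/cm³

2.29 g/cm³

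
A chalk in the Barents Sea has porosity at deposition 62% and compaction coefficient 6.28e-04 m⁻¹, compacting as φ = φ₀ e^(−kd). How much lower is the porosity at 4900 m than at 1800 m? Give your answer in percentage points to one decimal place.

17.2 percentage points

Working in km (1 km = 1000 m; k in km⁻¹ = k in m⁻¹ × 1000):
φ(1.8) = 0.62·e^(−0.628×1.8) = 0.2002
φ(4.9) = 0.62·e^(−0.628×4.9) = 0.0286
Δφ = 0.2002 − 0.0286 = 0.1716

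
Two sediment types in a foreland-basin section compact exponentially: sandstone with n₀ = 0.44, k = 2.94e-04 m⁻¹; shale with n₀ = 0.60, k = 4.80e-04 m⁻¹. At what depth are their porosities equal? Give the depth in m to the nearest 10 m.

Working in km (1 km = 1000 m; k in km⁻¹ = k in m⁻¹ × 1000):
Set n₀ₐ e^(−kₐZ) = n₀ᵦ e^(−kᵦZ) ⇒ ln(n₀ₐ/n₀ᵦ) = (kₐ − kᵦ)·Z
Z = ln(0.44/0.6) / (0.294 − 0.48) = -0.3102 / -0.186 = 1.667 km

1670 m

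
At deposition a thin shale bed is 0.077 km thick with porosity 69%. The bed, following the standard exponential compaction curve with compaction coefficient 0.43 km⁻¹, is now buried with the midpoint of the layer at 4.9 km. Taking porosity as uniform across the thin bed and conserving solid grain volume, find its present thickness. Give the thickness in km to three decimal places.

0.026 km

Porosity at 4.9 km: n = 0.69·exp(−0.43×4.9) = 0.0839
Solid-volume conservation: h(1−n) = h₀(1−n₀) ⇒ h = h₀·(1−n₀)/(1−n)
h = 0.077 × (1 − 0.69)/(1 − 0.0839) = 0.077 × 0.3384 = 0.0261 km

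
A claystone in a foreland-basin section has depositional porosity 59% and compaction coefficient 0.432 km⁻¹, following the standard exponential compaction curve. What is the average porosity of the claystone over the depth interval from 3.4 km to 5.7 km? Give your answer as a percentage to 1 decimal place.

⟨n⟩ = (1/(d₂−d₁)) ∫ n₀ e^(−cd) dd = n₀·(e^(−c·d₁) − e^(−c·d₂)) / (c·(d₂−d₁))
e^(−0.432×3.4) = 0.2302; e^(−0.432×5.7) = 0.0852
⟨n⟩ = 0.59 × (0.2302 − 0.0852) / (0.432 × 2.3) = 0.59 × 0.1459 = 0.0861

8.6%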